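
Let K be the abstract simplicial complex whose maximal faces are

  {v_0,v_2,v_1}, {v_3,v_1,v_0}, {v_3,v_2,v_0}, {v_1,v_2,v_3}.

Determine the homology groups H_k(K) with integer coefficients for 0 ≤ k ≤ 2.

H_0 = Z,  H_1 = 0,  H_2 = Z.

Fix the vertex order v_0 < v_1 < v_2 < v_3 and write every simplex with vertices in increasing order. Then dim K = 2 and the simplices of K are:

  0-simplices (4): [v_0], [v_1], [v_2], [v_3]
  1-simplices (6): [v_0,v_1], [v_0,v_2], [v_0,v_3], [v_1,v_2], [v_1,v_3], [v_2,v_3]
  2-simplices (4): [v_0,v_1,v_2], [v_0,v_1,v_3], [v_0,v_2,v_3], [v_1,v_2,v_3]

giving chain groups C_0 ≅ Z^4, C_1 ≅ Z^6, C_2 ≅ Z^4.

∂_1: C_1 → C_0 sends each edge [p,q] (with p < q) to q − p. For instance
  ∂[v_0,v_2] = [v_2] − [v_0].
The resulting 4×6 matrix has rank 3, and its Smith normal form has invariant factors (1,1,1).

The boundary map ∂_2: C_2 → C_1 sends each 2-simplex [p,q,r] to [q,r] − [p,r] + [p,q]. For instance
  ∂[v_1,v_2,v_3] = [v_2,v_3] − [v_1,v_3] + [v_1,v_2],
  ∂[v_0,v_1,v_3] = [v_1,v_3] − [v_0,v_3] + [v_0,v_1].
This gives a 6×4 integer matrix of rank 3; reducing to Smith normal form yields diagonal entries (1,1,1).

Reading off H_k = ker ∂_k / im ∂_{k+1}:

  H_0: rank C_0 − rank ∂_1 = 4 − 3 = 1, and the invariant factors of ∂_1 are all 1, so H_0 ≅ Z.
  H_1: rank ker ∂_1 − rank ∂_2 = (6 − 3) − 3 = 0, and the invariant factors of ∂_2 are all 1, so H_1 ≅ 0.
  H_2: rank ker ∂_2 − rank ∂_3 = (4 − 3) − 0 = 1, and there is no ∂_3, so H_2 ≅ Z.

As a check, the Euler characteristic is 4 − 6 + 4 = 2, which agrees with 1 − 0 + 1 = 2.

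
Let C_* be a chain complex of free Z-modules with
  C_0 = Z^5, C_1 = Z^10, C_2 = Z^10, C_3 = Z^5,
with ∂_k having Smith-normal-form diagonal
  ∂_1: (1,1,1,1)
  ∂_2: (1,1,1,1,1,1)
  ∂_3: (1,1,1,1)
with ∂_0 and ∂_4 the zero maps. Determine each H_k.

H_0: b_0 = 5 − 0 − 4 = 1; torsion from ∂_1 factors > 1: none. So H_0 ≅ Z.
H_1: b_1 = 10 − 4 − 6 = 0; torsion from ∂_2 factors > 1: none. So H_1 ≅ 0.
H_2: b_2 = 10 − 6 − 4 = 0; torsion from ∂_3 factors > 1: none. So H_2 ≅ 0.
H_3: b_3 = 5 − 4 − 0 = 1; torsion from ∂_4 factors > 1: none. So H_3 ≅ Z.

H_0 ≅ Z,  H_1 = 0,  H_2 = 0,  H_3 ≅ Z.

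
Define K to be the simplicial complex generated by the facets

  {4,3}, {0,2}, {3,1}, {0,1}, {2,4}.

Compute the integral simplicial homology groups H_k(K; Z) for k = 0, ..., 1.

K has 5 vertices, 5 edges.
rank ∂_0 = 0, rank ∂_1 = 4 ⇒ b_0 = 5 − 0 − 4 = 1; all invariant factors of ∂_1 are 1 so no torsion. So H_0 = Z.
rank ∂_1 = 4, rank ∂_2 = 0 ⇒ b_1 = 5 − 4 − 0 = 1. So H_1 = Z.

H_0 ≅ Z,  H_1 ≅ Z.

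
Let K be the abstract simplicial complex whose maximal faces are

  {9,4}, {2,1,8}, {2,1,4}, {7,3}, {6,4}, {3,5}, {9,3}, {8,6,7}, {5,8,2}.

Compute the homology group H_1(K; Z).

K has 9 vertices, 15 edges, 4 triangles.
rank ∂_1 = 8, rank ∂_2 = 4 ⇒ b_1 = 15 − 8 − 4 = 3; all invariant factors of ∂_2 are 1 so no torsion. So H_1 = Z^3.

H_1 ≅ Z^3.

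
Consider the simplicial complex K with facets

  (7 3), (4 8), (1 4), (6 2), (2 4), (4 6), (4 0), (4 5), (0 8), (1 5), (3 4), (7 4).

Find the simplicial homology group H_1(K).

Take the total order 0 < 1 < 2 < 3 < 4 < 5 < 6 < 7 < 8 on the vertex set. Then K (dimension 1) consists of the simplices:

  0-simplices (9): [0], [1], [2], [3], [4], [5], [6], [7], [8]
  1-simplices (12): [0,4], [0,8], [1,4], [1,5], [2,4], [2,6], [3,4], [3,7], [4,5], [4,6], [4,7], [4,8]

so the chain groups are C_0 ≅ Z^9, C_1 ≅ Z^12.

∂_1: C_1 → C_0 sends each edge [p,q] (with p < q) to q − p.
As a 9×12 matrix over Z this has rank 8, with invariant factors (1,1,1,1,1,1,1,1).

Computing H_k = (kernel of ∂_k) / (image of ∂_{k+1}):

  H_1: rank ker ∂_1 − rank ∂_2 = (12 − 8) − 0 = 4, and there is no ∂_2, so H_1 ≅ Z^4.

(K is a triangulation of a wedge of 4 circles.)

H_1 ≅ Z^4.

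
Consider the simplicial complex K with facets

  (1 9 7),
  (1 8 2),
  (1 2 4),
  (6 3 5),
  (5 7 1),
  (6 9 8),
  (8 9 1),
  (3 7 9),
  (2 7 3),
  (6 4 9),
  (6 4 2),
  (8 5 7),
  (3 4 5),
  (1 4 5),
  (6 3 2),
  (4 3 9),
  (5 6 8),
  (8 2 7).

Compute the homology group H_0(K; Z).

Order the vertices as 1 < 2 < 3 < 4 < 5 < 6 < 7 < 8 < 9. Listing each simplex with vertices in this order, K has dimension 2 with simplices:

  0-simplices (9): [1], [2], [3], [4], [5], [6], [7], [8], [9]
  1-simplices (27): (27 of them)
  2-simplices (18): [1,2,4], [1,2,8], [1,4,5], [1,5,7], [1,7,9], [1,8,9], [2,3,6], [2,3,7], [2,4,6], [2,7,8], [3,4,5], [3,4,9], [3,5,6], [3,7,9], [4,6,9], [5,6,8], [5,7,8], [6,8,9]

so the chain groups are C_0 ≅ Z^9, C_1 ≅ Z^27, C_2 ≅ Z^18.

Boundary ∂_1: C_1 → C_0 maps an edge to its endpoints' difference, ∂[p,q] = q − p. For instance
  ∂[2,3] = [3] − [2].
This gives a 9×27 integer matrix of rank 8; reducing to Smith normal form yields diagonal entries (1,1,1,1,1,1,1,1).

∂_2: C_2 → C_1 sends each 2-simplex [p,q,r] to [q,r] − [p,r] + [p,q]. For instance
  ∂[1,2,8] = [2,8] − [1,8] + [1,2],
  ∂[4,6,9] = [6,9] − [4,9] + [4,6].
This gives a 27×18 integer matrix of rank 18; reducing to Smith normal form yields diagonal entries (1,1,1,1,1,1,1,1,1,1,1,1,1,1,1,1,1,2).

Computing H_k = (kernel of ∂_k) / (image of ∂_{k+1}):

  H_0: rank C_0 − rank ∂_1 = 9 − 8 = 1, and the invariant factors of ∂_1 are all 1, so H_0 ≅ Z.

(K is a triangulation of the Klein bottle.)

H_0 = Z.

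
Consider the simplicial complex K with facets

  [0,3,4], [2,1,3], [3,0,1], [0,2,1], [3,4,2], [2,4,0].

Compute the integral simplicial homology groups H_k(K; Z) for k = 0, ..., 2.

H_0 ≅ Z,  H_1 = 0,  H_2 ≅ Z.

Order the vertices as 0 < 1 < 2 < 3 < 4. Listing each simplex with vertices in this order, K has dimension 2 with simplices:

  0-simplices (5): [0], [1], [2], [3], [4]
  1-simplices (9): [0,1], [0,2], [0,3], [0,4], [1,2], [1,3], [2,3], [2,4], [3,4]
  2-simplices (6): [0,1,2], [0,1,3], [0,2,4], [0,3,4], [1,2,3], [2,3,4]

Hence C_0 ≅ Z^5, C_1 ≅ Z^9, C_2 ≅ Z^6.

∂_1: C_1 → C_0 is given by ∂[p,q] = [q] − [p]. For instance
  ∂[1,2] = [2] − [1].
The 5×9 boundary matrix has rank 4 and Smith normal form diag(1,1,1,1).

Boundary ∂_2: C_2 → C_1 sends each 2-simplex [p,q,r] to [q,r] − [p,r] + [p,q]. For instance
  ∂[0,1,2] = [1,2] − [0,2] + [0,1],
  ∂[1,2,3] = [2,3] − [1,3] + [1,2].
As a 9×6 matrix over Z this has rank 5, with invariant factors (1,1,1,1,1).

Now H_k = ker ∂_k / im ∂_{k+1}, so:

  H_0: rank C_0 − rank ∂_1 = 5 − 4 = 1, and the invariant factors of ∂_1 are all 1, so H_0 = Z.
  H_1: rank ker ∂_1 − rank ∂_2 = (9 − 4) − 5 = 0, and the invariant factors of ∂_2 are all 1, so H_1 = 0.
  H_2: rank ker ∂_2 − rank ∂_3 = (6 − 5) − 0 = 1, and there is no ∂_3, so H_2 = Z.

(K is a triangulation of the 2-sphere S^2.)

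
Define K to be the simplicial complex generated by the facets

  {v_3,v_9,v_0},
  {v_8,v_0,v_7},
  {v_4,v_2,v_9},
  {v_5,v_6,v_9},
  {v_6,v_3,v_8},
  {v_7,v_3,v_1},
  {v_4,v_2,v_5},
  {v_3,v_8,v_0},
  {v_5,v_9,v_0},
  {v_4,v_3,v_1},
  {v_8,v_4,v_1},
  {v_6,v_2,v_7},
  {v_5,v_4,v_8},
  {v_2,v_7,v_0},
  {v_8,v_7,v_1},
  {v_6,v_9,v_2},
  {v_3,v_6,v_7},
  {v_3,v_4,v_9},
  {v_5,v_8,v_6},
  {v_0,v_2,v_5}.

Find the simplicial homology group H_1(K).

Order the vertices as v_0 < v_1 < v_2 < v_3 < v_4 < v_5 < v_6 < v_7 < v_8 < v_9. Listing each simplex with vertices in this order, K has dimension 2 with simplices:

  0-simplices (10): [v_0], [v_1], [v_2], [v_3], [v_4], [v_5], [v_6], [v_7], [v_8], [v_9]
  1-simplices (30): (30 of them)
  2-simplices (20): (20 of them)

Hence C_0 ≅ Z^10, C_1 ≅ Z^30, C_2 ≅ Z^20.

∂_1: C_1 → C_0 maps an edge to its endpoints' difference, ∂[p,q] = q − p.
The resulting 10×30 matrix has rank 9, and its Smith normal form has invariant factors (1,1,1,1,1,1,1,1,1).

∂_2: C_2 → C_1 maps a triangle to the signed sum of its edges. For instance
  ∂[v_5,v_6,v_8] = [v_6,v_8] − [v_5,v_8] + [v_5,v_6],
  ∂[v_1,v_4,v_8] = [v_4,v_8] − [v_1,v_8] + [v_1,v_4].
The 30×20 boundary matrix has rank 20 and Smith normal form diag(1,1,1,1,1,1,1,1,1,1,1,1,1,1,1,1,1,1,1,2).

Computing H_k = (kernel of ∂_k) / (image of ∂_{k+1}):

  H_1: rank ker ∂_1 − rank ∂_2 = (30 − 9) − 20 = 1, and ∂_2 has invariant factor 2 > 1, so H_1 ≅ Z ⊕ Z/2.

H_1 = Z ⊕ Z/2.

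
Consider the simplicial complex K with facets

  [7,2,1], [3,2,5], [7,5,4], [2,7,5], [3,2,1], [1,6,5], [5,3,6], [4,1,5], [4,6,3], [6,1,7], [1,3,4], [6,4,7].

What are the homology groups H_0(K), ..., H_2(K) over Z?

Take the total order 1 < 2 < 3 < 4 < 5 < 6 < 7 on the vertex set. Then K (dimension 2) consists of the simplices:

  0-simplices (7): [1], [2], [3], [4], [5], [6], [7]
  1-simplices (18): [1,2], [1,3], [1,4], [1,5], [1,6], [1,7], [2,3], [2,5], [2,7], [3,4], [3,5], [3,6], [4,5], [4,6], [4,7], [5,6], [5,7], [6,7]
  2-simplices (12): [1,2,3], [1,2,7], [1,3,4], [1,4,5], [1,5,6], [1,6,7], [2,3,5], [2,5,7], [3,4,6], [3,5,6], [4,5,7], [4,6,7]

so the chain groups are C_0 ≅ Z^7, C_1 ≅ Z^18, C_2 ≅ Z^12.

The boundary map ∂_1: C_1 → C_0 sends each edge [p,q] (with p < q) to q − p.
As a 7×18 matrix over Z this has rank 6, with invariant factors (1,1,1,1,1,1).

The boundary map ∂_2: C_2 → C_1 maps a triangle to the signed sum of its edges. For instance
  ∂[1,3,4] = [3,4] − [1,4] + [1,3],
  ∂[1,4,5] = [4,5] − [1,5] + [1,4].
The resulting 18×12 matrix has rank 12, and its Smith normal form has invariant factors (1,1,1,1,1,1,1,1,1,1,1,2).

Computing H_k = (kernel of ∂_k) / (image of ∂_{k+1}):

  H_0: rank C_0 − rank ∂_1 = 7 − 6 = 1, and the invariant factors of ∂_1 are all 1, so H_0 = Z.
  H_1: rank ker ∂_1 − rank ∂_2 = (18 − 6) − 12 = 0, and ∂_2 has invariant factor 2 > 1, so H_1 = Z/2Z.
  H_2: rank ker ∂_2 − rank ∂_3 = (12 − 12) − 0 = 0, and there is no ∂_3, so H_2 = 0.

As a check, the Euler characteristic is 7 − 18 + 12 = 1, which agrees with 1 − 0 + 0 = 1.

H_0 = Z,  H_1 = Z/2Z,  H_2 = 0.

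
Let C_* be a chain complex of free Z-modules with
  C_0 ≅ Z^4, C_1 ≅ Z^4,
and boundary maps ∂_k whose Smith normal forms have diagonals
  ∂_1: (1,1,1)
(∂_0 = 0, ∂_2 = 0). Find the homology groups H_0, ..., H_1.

H_0 = Z,  H_1 = Z.

H_0: b_0 = 4 − 0 − 3 = 1; torsion from ∂_1 factors > 1: none. So H_0 = Z.
H_1: b_1 = 4 − 3 − 0 = 1; torsion from ∂_2 factors > 1: none. So H_1 = Z.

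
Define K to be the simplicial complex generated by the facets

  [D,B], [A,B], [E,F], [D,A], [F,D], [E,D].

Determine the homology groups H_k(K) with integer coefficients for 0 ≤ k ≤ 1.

H_0 = Z,  H_1 = Z^2.

Take the total order A < B < D < E < F on the vertex set. Then K (dimension 1) consists of the simplices:

  0-simplices (5): A, B, D, E, F
  1-simplices (6): AB, AD, BD, DE, DF, EF

so the chain groups are C_0 ≅ Z^5, C_1 ≅ Z^6.

Boundary ∂_1: C_1 → C_0 sends each edge [p,q] (with p < q) to q − p. For instance
  ∂DF = F − D.
The 5×6 boundary matrix has rank 4 and Smith normal form diag(1,1,1,1).

Now H_k = ker ∂_k / im ∂_{k+1}, so:

  H_0: rank C_0 − rank ∂_1 = 5 − 4 = 1, and the invariant factors of ∂_1 are all 1, so H_0 ≅ Z.
  H_1: rank ker ∂_1 − rank ∂_2 = (6 − 4) − 0 = 2, and there is no ∂_2, so H_1 ≅ Z^2.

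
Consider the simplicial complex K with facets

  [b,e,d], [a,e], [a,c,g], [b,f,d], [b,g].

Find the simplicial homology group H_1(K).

We work with the vertex ordering a < b < c < d < e < f < g. The simplices of K, each written with vertices in increasing order, are:

  0-simplices (7): a, b, c, d, e, f, g
  1-simplices (10): ac, ae, ag, bd, be, bf, bg, cg, de, df
  2-simplices (3): acg, bde, bdf

giving chain groups C_0 ≅ Z^7, C_1 ≅ Z^10, C_2 ≅ Z^3.

Boundary ∂_1: C_1 → C_0 sends each edge [p,q] (with p < q) to q − p.
The 7×10 boundary matrix has rank 6 and Smith normal form diag(1,1,1,1,1,1).

The boundary map ∂_2: C_2 → C_1 sends each 2-simplex [p,q,r] to [q,r] − [p,r] + [p,q]. For instance
  ∂acg = cg − ag + ac,
  ∂bde = de − be + bd.
This gives a 10×3 integer matrix of rank 3; reducing to Smith normal form yields diagonal entries (1,1,1).

Reading off H_k = ker ∂_k / im ∂_{k+1}:

  H_1: rank ker ∂_1 − rank ∂_2 = (10 − 6) − 3 = 1, and the invariant factors of ∂_2 are all 1, so H_1 ≅ Z.

H_1 ≅ Z.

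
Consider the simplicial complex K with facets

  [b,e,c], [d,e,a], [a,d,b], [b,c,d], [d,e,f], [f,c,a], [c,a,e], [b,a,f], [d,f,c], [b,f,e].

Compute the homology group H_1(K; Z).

H_1 ≅ Z/2.

Order the vertices as a < b < c < d < e < f. Listing each simplex with vertices in this order, K has dimension 2 with simplices:

  0-simplices (6): a, b, c, d, e, f
  1-simplices (15): ab, ac, ad, ae, af, bc, bd, be, bf, cd, ce, cf, de, df, ef
  2-simplices (10): abd, abf, ace, acf, ade, bcd, bce, bef, cdf, def

Hence C_0 ≅ Z^6, C_1 ≅ Z^15, C_2 ≅ Z^10.

Boundary ∂_1: C_1 → C_0 is given by ∂[p,q] = [q] − [p]. For instance
  ∂bc = c − b.
The 6×15 boundary matrix has rank 5 and Smith normal form diag(1,1,1,1,1).

The boundary map ∂_2: C_2 → C_1 sends each 2-simplex [p,q,r] to [q,r] − [p,r] + [p,q]. For instance
  ∂abd = bd − ad + ab,
  ∂abf = bf − af + ab.
The 15×10 boundary matrix has rank 10 and Smith normal form diag(1,1,1,1,1,1,1,1,1,2).

Now H_k = ker ∂_k / im ∂_{k+1}, so:

  H_1: rank ker ∂_1 − rank ∂_2 = (15 − 5) − 10 = 0, and ∂_2 has invariant factor 2 > 1, so H_1 ≅ Z/2.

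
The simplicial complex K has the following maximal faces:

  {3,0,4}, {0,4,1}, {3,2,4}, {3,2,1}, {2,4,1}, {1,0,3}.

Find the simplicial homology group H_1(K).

Take the total order 0 < 1 < 2 < 3 < 4 on the vertex set. Then K (dimension 2) consists of the simplices:

  0-simplices (5): [0], [1], [2], [3], [4]
  1-simplices (9): [0,1], [0,3], [0,4], [1,2], [1,3], [1,4], [2,3], [2,4], [3,4]
  2-simplices (6): [0,1,3], [0,1,4], [0,3,4], [1,2,3], [1,2,4], [2,3,4]

so the chain groups are C_0 ≅ Z^5, C_1 ≅ Z^9, C_2 ≅ Z^6.

Boundary ∂_1: C_1 → C_0 is given by ∂[p,q] = [q] − [p]. For instance
  ∂[0,1] = [1] − [0].
The 5×9 boundary matrix has rank 4 and Smith normal form diag(1,1,1,1).

Boundary ∂_2: C_2 → C_1 maps a triangle to the signed sum of its edges. For instance
  ∂[1,2,4] = [2,4] − [1,4] + [1,2],
  ∂[0,3,4] = [3,4] − [0,4] + [0,3].
The resulting 9×6 matrix has rank 5, and its Smith normal form has invariant factors (1,1,1,1,1).

Reading off H_k = ker ∂_k / im ∂_{k+1}:

  H_1: rank ker ∂_1 − rank ∂_2 = (9 − 4) − 5 = 0, and the invariant factors of ∂_2 are all 1, so H_1 = 0.

(K is a triangulation of the 2-sphere S^2.)

H_1 ≅ 0.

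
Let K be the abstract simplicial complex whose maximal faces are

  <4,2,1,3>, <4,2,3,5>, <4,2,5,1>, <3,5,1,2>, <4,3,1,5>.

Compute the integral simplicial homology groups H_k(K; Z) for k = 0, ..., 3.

We work with the vertex ordering 1 < 2 < 3 < 4 < 5. The simplices of K, each written with vertices in increasing order, are:

  0-simplices (5): [1], [2], [3], [4], [5]
  1-simplices (10): [1,2], [1,3], [1,4], [1,5], [2,3], [2,4], [2,5], [3,4], [3,5], [4,5]
  2-simplices (10): [1,2,3], [1,2,4], [1,2,5], [1,3,4], [1,3,5], [1,4,5], [2,3,4], [2,3,5], [2,4,5], [3,4,5]
  3-simplices (5): [1,2,3,4], [1,2,3,5], [1,2,4,5], [1,3,4,5], [2,3,4,5]

giving chain groups C_0 ≅ Z^5, C_1 ≅ Z^10, C_2 ≅ Z^10, C_3 ≅ Z^5.

Boundary ∂_1: C_1 → C_0 is given by ∂[p,q] = [q] − [p].
This gives a 5×10 integer matrix of rank 4; reducing to Smith normal form yields diagonal entries (1,1,1,1).

Boundary ∂_2: C_2 → C_1 acts by ∂[p,q,r] = [q,r] − [p,r] + [p,q]. For instance
  ∂[1,2,3] = [2,3] − [1,3] + [1,2],
  ∂[3,4,5] = [4,5] − [3,5] + [3,4].
The resulting 10×10 matrix has rank 6, and its Smith normal form has invariant factors (1,1,1,1,1,1).

Boundary ∂_3: C_3 → C_2 sends each 3-simplex σ to the alternating sum Σ_i (−1)^i (σ with its i-th vertex removed). For instance
  ∂[1,2,3,4] = [2,3,4] − [1,3,4] + [1,2,4] − [1,2,3],
  ∂[1,2,3,5] = [2,3,5] − [1,3,5] + [1,2,5] − [1,2,3].
The resulting 10×5 matrix has rank 4, and its Smith normal form has invariant factors (1,1,1,1).

From H_k ≅ ker(∂_k) / im(∂_{k+1}) we obtain:

  H_0: rank C_0 − rank ∂_1 = 5 − 4 = 1, and the invariant factors of ∂_1 are all 1, so H_0 ≅ Z.
  H_1: rank ker ∂_1 − rank ∂_2 = (10 − 4) − 6 = 0, and the invariant factors of ∂_2 are all 1, so H_1 ≅ 0.
  H_2: rank ker ∂_2 − rank ∂_3 = (10 − 6) − 4 = 0, and the invariant factors of ∂_3 are all 1, so H_2 ≅ 0.
  H_3: rank ker ∂_3 − rank ∂_4 = (5 − 4) − 0 = 1, and there is no ∂_4, so H_3 ≅ Z.

(K is a triangulation of the 3-sphere S^3.)

H_0 = Z,  H_1 = 0,  H_2 = 0,  H_3 = Z.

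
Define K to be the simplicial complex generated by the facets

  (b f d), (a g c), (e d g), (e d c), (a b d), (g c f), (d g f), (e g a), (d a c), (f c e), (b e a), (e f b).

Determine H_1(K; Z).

H_1 ≅ Z/2Z.

Take the total order a < b < c < d < e < f < g on the vertex set. Then K (dimension 2) consists of the simplices:

  0-simplices (7): a, b, c, d, e, f, g
  1-simplices (18): ab, ac, ad, ae, ag, bd, be, bf, cd, ce, cf, cg, de, df, dg, ef, eg, fg
  2-simplices (12): abd, abe, acd, acg, aeg, bdf, bef, cde, cef, cfg, deg, dfg

giving chain groups C_0 ≅ Z^7, C_1 ≅ Z^18, C_2 ≅ Z^12.

Boundary ∂_1: C_1 → C_0 maps an edge to its endpoints' difference, ∂[p,q] = q − p. For instance
  ∂ag = g − a.
This gives a 7×18 integer matrix of rank 6; reducing to Smith normal form yields diagonal entries (1,1,1,1,1,1).

∂_2: C_2 → C_1 maps a triangle to the signed sum of its edges. For instance
  ∂cde = de − ce + cd,
  ∂aeg = eg − ag + ae.
The 18×12 boundary matrix has rank 12 and Smith normal form diag(1,1,1,1,1,1,1,1,1,1,1,2).

Reading off H_k = ker ∂_k / im ∂_{k+1}:

  H_1: rank ker ∂_1 − rank ∂_2 = (18 − 6) − 12 = 0, and ∂_2 has invariant factor 2 > 1, so H_1 ≅ Z/2Z.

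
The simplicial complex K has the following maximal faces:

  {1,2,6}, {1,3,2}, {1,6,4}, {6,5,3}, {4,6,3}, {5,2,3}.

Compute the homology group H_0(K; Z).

We work with the vertex ordering 1 < 2 < 3 < 4 < 5 < 6. The simplices of K, each written with vertices in increasing order, are:

  0-simplices (6): [1], [2], [3], [4], [5], [6]
  1-simplices (12): [1,2], [1,3], [1,4], [1,6], [2,3], [2,5], [2,6], [3,4], [3,5], [3,6], [4,6], [5,6]
  2-simplices (6): [1,2,3], [1,2,6], [1,4,6], [2,3,5], [3,4,6], [3,5,6]

so the chain groups are C_0 ≅ Z^6, C_1 ≅ Z^12, C_2 ≅ Z^6.

The boundary map ∂_1: C_1 → C_0 maps an edge to its endpoints' difference, ∂[p,q] = q − p. For instance
  ∂[3,6] = [6] − [3].
The resulting 6×12 matrix has rank 5, and its Smith normal form has invariant factors (1,1,1,1,1).

Boundary ∂_2: C_2 → C_1 sends each 2-simplex [p,q,r] to [q,r] − [p,r] + [p,q]. For instance
  ∂[1,2,3] = [2,3] − [1,3] + [1,2],
  ∂[1,2,6] = [2,6] − [1,6] + [1,2].
As a 12×6 matrix over Z this has rank 6, with invariant factors (1,1,1,1,1,1).

Reading off H_k = ker ∂_k / im ∂_{k+1}:

  H_0: rank C_0 − rank ∂_1 = 6 − 5 = 1, and the invariant factors of ∂_1 are all 1, so H_0 = Z.

(K is a triangulation of the cylinder S^1 x I.)

H_0 = Z.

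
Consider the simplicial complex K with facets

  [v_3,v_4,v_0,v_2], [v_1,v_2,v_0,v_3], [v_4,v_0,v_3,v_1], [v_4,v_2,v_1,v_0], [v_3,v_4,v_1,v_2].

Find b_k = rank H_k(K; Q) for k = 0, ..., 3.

We work with the vertex ordering v_0 < v_1 < v_2 < v_3 < v_4. The simplices of K, each written with vertices in increasing order, are:

  0-simplices (5): [v_0], [v_1], [v_2], [v_3], [v_4]
  1-simplices (10): [v_0,v_1], [v_0,v_2], [v_0,v_3], [v_0,v_4], [v_1,v_2], [v_1,v_3], [v_1,v_4], [v_2,v_3], [v_2,v_4], [v_3,v_4]
  2-simplices (10): [v_0,v_1,v_2], [v_0,v_1,v_3], [v_0,v_1,v_4], [v_0,v_2,v_3], [v_0,v_2,v_4], [v_0,v_3,v_4], [v_1,v_2,v_3], [v_1,v_2,v_4], [v_1,v_3,v_4], [v_2,v_3,v_4]
  3-simplices (5): [v_0,v_1,v_2,v_3], [v_0,v_1,v_2,v_4], [v_0,v_1,v_3,v_4], [v_0,v_2,v_3,v_4], [v_1,v_2,v_3,v_4]

Hence C_0 ≅ Z^5, C_1 ≅ Z^10, C_2 ≅ Z^10, C_3 ≅ Z^5.

∂_1: C_1 → C_0 sends each edge [p,q] (with p < q) to q − p. For instance
  ∂[v_1,v_3] = [v_3] − [v_1].
This gives a 5×10 integer matrix of rank 4; reducing to Smith normal form yields diagonal entries (1,1,1,1).

∂_2: C_2 → C_1 acts by ∂[p,q,r] = [q,r] − [p,r] + [p,q]. For instance
  ∂[v_0,v_1,v_4] = [v_1,v_4] − [v_0,v_4] + [v_0,v_1],
  ∂[v_0,v_3,v_4] = [v_3,v_4] − [v_0,v_4] + [v_0,v_3].
This gives a 10×10 integer matrix of rank 6; reducing to Smith normal form yields diagonal entries (1,1,1,1,1,1).

The boundary map ∂_3: C_3 → C_2 sends each 3-simplex σ to the alternating sum Σ_i (−1)^i (σ with its i-th vertex removed). For instance
  ∂[v_0,v_1,v_3,v_4] = [v_1,v_3,v_4] − [v_0,v_3,v_4] + [v_0,v_1,v_4] − [v_0,v_1,v_3],
  ∂[v_1,v_2,v_3,v_4] = [v_2,v_3,v_4] − [v_1,v_3,v_4] + [v_1,v_2,v_4] − [v_1,v_2,v_3].
As a 10×5 matrix over Z this has rank 4, with invariant factors (1,1,1,1).

Computing H_k = (kernel of ∂_k) / (image of ∂_{k+1}):

  H_0: rank C_0 − rank ∂_1 = 5 − 4 = 1, and the invariant factors of ∂_1 are all 1, so H_0 ≅ Z.
  H_1: rank ker ∂_1 − rank ∂_2 = (10 − 4) − 6 = 0, and the invariant factors of ∂_2 are all 1, so H_1 ≅ 0.
  H_2: rank ker ∂_2 − rank ∂_3 = (10 − 6) − 4 = 0, and the invariant factors of ∂_3 are all 1, so H_2 ≅ 0.
  H_3: rank ker ∂_3 − rank ∂_4 = (5 − 4) − 0 = 1, and there is no ∂_4, so H_3 ≅ Z.

(K is a triangulation of the 3-sphere S^3.)

Hence the Betti numbers are b_0 = 1, b_1 = 0, b_2 = 0, b_3 = 1.

b_0 = 1, b_1 = 0, b_2 = 0, b_3 = 1.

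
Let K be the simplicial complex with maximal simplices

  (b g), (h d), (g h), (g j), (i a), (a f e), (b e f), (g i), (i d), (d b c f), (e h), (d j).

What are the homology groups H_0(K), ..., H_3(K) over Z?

H_0 ≅ Z,  H_1 ≅ Z^5,  H_2 = 0,  H_3 = 0.

We work with the vertex ordering a < b < c < d < e < f < g < h < i < j. The simplices of K, each written with vertices in increasing order, are:

  0-simplices (10): a, b, c, d, e, f, g, h, i, j
  1-simplices (19): ae, af, ai, bc, bd, be, bf, bg, cd, cf, df, dh, di, dj, ef, eh, gh, gi, gj
  2-simplices (6): aef, bcd, bcf, bdf, bef, cdf
  3-simplices (1): bcdf

giving chain groups C_0 ≅ Z^10, C_1 ≅ Z^19, C_2 ≅ Z^6, C_3 ≅ Z^1.

∂_1: C_1 → C_0 sends each edge [p,q] (with p < q) to q − p.
As a 10×19 matrix over Z this has rank 9, with invariant factors (1,1,1,1,1,1,1,1,1).

∂_2: C_2 → C_1 maps a triangle to the signed sum of its edges. For instance
  ∂bcd = cd − bd + bc,
  ∂bcf = cf − bf + bc.
As a 19×6 matrix over Z this has rank 5, with invariant factors (1,1,1,1,1).

∂_3: C_3 → C_2 sends each 3-simplex σ to the alternating sum Σ_i (−1)^i (σ with its i-th vertex removed). For instance
  ∂bcdf = cdf − bdf + bcf − bcd.
This gives a 6×1 integer matrix of rank 1; reducing to Smith normal form yields diagonal entries (1).

From H_k ≅ ker(∂_k) / im(∂_{k+1}) we obtain:

  H_0: rank C_0 − rank ∂_1 = 10 − 9 = 1, and the invariant factors of ∂_1 are all 1, so H_0 ≅ Z.
  H_1: rank ker ∂_1 − rank ∂_2 = (19 − 9) − 5 = 5, and the invariant factors of ∂_2 are all 1, so H_1 ≅ Z^5.
  H_2: rank ker ∂_2 − rank ∂_3 = (6 − 5) − 1 = 0, and the invariant factors of ∂_3 are all 1, so H_2 ≅ 0.
  H_3: rank ker ∂_3 − rank ∂_4 = (1 − 1) − 0 = 0, and there is no ∂_4, so H_3 ≅ 0.

As a check, the Euler characteristic is 10 − 19 + 6 − 1 = -4, which agrees with 1 − 5 + 0 − 0 = -4.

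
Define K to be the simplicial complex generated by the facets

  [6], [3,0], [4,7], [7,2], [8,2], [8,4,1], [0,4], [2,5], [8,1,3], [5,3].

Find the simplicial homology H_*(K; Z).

Fix the vertex order 0 < 1 < 2 < 3 < 4 < 5 < 6 < 7 < 8 and write every simplex with vertices in increasing order. Then dim K = 2 and the simplices of K are:

  0-simplices (9): [0], [1], [2], [3], [4], [5], [6], [7], [8]
  1-simplices (12): [0,3], [0,4], [1,3], [1,4], [1,8], [2,5], [2,7], [2,8], [3,5], [3,8], [4,7], [4,8]
  2-simplices (2): [1,3,8], [1,4,8]

giving chain groups C_0 ≅ Z^9, C_1 ≅ Z^12, C_2 ≅ Z^2.

∂_1: C_1 → C_0 sends each edge [p,q] (with p < q) to q − p.
This gives a 9×12 integer matrix of rank 7; reducing to Smith normal form yields diagonal entries (1,1,1,1,1,1,1).

Boundary ∂_2: C_2 → C_1 sends each 2-simplex [p,q,r] to [q,r] − [p,r] + [p,q]. For instance
  ∂[1,4,8] = [4,8] − [1,8] + [1,4],
  ∂[1,3,8] = [3,8] − [1,8] + [1,3].
As a 12×2 matrix over Z this has rank 2, with invariant factors (1,1).

Computing H_k = (kernel of ∂_k) / (image of ∂_{k+1}):

  H_0: rank C_0 − rank ∂_1 = 9 − 7 = 2, and the invariant factors of ∂_1 are all 1, so H_0 ≅ Z^2.
  H_1: rank ker ∂_1 − rank ∂_2 = (12 − 7) − 2 = 3, and the invariant factors of ∂_2 are all 1, so H_1 ≅ Z^3.
  H_2: rank ker ∂_2 − rank ∂_3 = (2 − 2) − 0 = 0, and there is no ∂_3, so H_2 ≅ 0.

H_0 ≅ Z^2,  H_1 ≅ Z^3,  H_2 = 0.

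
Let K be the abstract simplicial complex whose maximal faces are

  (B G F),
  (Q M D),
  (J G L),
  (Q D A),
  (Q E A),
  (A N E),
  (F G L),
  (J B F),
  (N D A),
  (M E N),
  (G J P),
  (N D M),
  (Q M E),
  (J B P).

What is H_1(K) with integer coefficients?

H_1 ≅ Z.

Take the total order A < B < D < E < F < G < J < L < M < N < P < Q on the vertex set. Then K (dimension 2) consists of the simplices:

  0-simplices (12): A, B, D, E, F, G, J, L, M, N, P, Q
  1-simplices (24): AD, AE, AN, AQ, BF, BG, BJ, BP, DM, DN, DQ, EM, EN, EQ, FG, FJ, FL, GJ, GL, GP, JL, JP, MN, MQ
  2-simplices (14): ADN, ADQ, AEN, AEQ, BFG, BFJ, BJP, DMN, DMQ, EMN, EMQ, FGL, GJL, GJP

so the chain groups are C_0 ≅ Z^12, C_1 ≅ Z^24, C_2 ≅ Z^14.

∂_1: C_1 → C_0 sends each edge [p,q] (with p < q) to q − p.
As a 12×24 matrix over Z this has rank 10, with invariant factors (1,1,1,1,1,1,1,1,1,1).

∂_2: C_2 → C_1 acts by ∂[p,q,r] = [q,r] − [p,r] + [p,q]. For instance
  ∂AEN = EN − AN + AE,
  ∂BJP = JP − BP + BJ.
The resulting 24×14 matrix has rank 13, and its Smith normal form has invariant factors (1,1,1,1,1,1,1,1,1,1,1,1,1).

Computing H_k = (kernel of ∂_k) / (image of ∂_{k+1}):

  H_1: rank ker ∂_1 − rank ∂_2 = (24 − 10) − 13 = 1, and the invariant factors of ∂_2 are all 1, so H_1 ≅ Z.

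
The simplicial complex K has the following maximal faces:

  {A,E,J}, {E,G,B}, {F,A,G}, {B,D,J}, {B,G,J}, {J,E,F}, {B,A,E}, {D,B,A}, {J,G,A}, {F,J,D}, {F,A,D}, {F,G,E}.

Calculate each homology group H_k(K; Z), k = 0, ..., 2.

Fix the vertex order A < B < D < E < F < G < J and write every simplex with vertices in increasing order. Then dim K = 2 and the simplices of K are:

  0-simplices (7): A, B, D, E, F, G, J
  1-simplices (18): AB, AD, AE, AF, AG, AJ, BD, BE, BG, BJ, DF, DJ, EF, EG, EJ, FG, FJ, GJ
  2-simplices (12): ABD, ABE, ADF, AEJ, AFG, AGJ, BDJ, BEG, BGJ, DFJ, EFG, EFJ

so the chain groups are C_0 ≅ Z^7, C_1 ≅ Z^18, C_2 ≅ Z^12.

∂_1: C_1 → C_0 sends each edge [p,q] (with p < q) to q − p. For instance
  ∂BE = E − B.
As a 7×18 matrix over Z this has rank 6, with invariant factors (1,1,1,1,1,1).

Boundary ∂_2: C_2 → C_1 maps a triangle to the signed sum of its edges. For instance
  ∂AFG = FG − AG + AF,
  ∂ADF = DF − AF + AD.
The resulting 18×12 matrix has rank 12, and its Smith normal form has invariant factors (1,1,1,1,1,1,1,1,1,1,1,2).

From H_k ≅ ker(∂_k) / im(∂_{k+1}) we obtain:

  H_0: rank C_0 − rank ∂_1 = 7 − 6 = 1, and the invariant factors of ∂_1 are all 1, so H_0 = Z.
  H_1: rank ker ∂_1 − rank ∂_2 = (18 − 6) − 12 = 0, and ∂_2 has invariant factor 2 > 1, so H_1 = Z/2.
  H_2: rank ker ∂_2 − rank ∂_3 = (12 − 12) − 0 = 0, and there is no ∂_3, so H_2 = 0.

H_0 = Z,  H_1 = Z/2,  H_2 = 0.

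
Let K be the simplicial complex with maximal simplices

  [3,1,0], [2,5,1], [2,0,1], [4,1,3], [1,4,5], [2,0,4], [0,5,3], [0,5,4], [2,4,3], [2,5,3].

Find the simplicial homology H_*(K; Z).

H_0 = Z,  H_1 = Z/2,  H_2 = 0.

Order the vertices as 0 < 1 < 2 < 3 < 4 < 5. Listing each simplex with vertices in this order, K has dimension 2 with simplices:

  0-simplices (6): [0], [1], [2], [3], [4], [5]
  1-simplices (15): [0,1], [0,2], [0,3], [0,4], [0,5], [1,2], [1,3], [1,4], [1,5], [2,3], [2,4], [2,5], [3,4], [3,5], [4,5]
  2-simplices (10): [0,1,2], [0,1,3], [0,2,4], [0,3,5], [0,4,5], [1,2,5], [1,3,4], [1,4,5], [2,3,4], [2,3,5]

so the chain groups are C_0 ≅ Z^6, C_1 ≅ Z^15, C_2 ≅ Z^10.

Boundary ∂_1: C_1 → C_0 is given by ∂[p,q] = [q] − [p]. For instance
  ∂[0,3] = [3] − [0].
The 6×15 boundary matrix has rank 5 and Smith normal form diag(1,1,1,1,1).

∂_2: C_2 → C_1 maps a triangle to the signed sum of its edges. For instance
  ∂[0,1,2] = [1,2] − [0,2] + [0,1],
  ∂[0,3,5] = [3,5] − [0,5] + [0,3].
This gives a 15×10 integer matrix of rank 10; reducing to Smith normal form yields diagonal entries (1,1,1,1,1,1,1,1,1,2).

Reading off H_k = ker ∂_k / im ∂_{k+1}:

  H_0: rank C_0 − rank ∂_1 = 6 − 5 = 1, and the invariant factors of ∂_1 are all 1, so H_0 = Z.
  H_1: rank ker ∂_1 − rank ∂_2 = (15 − 5) − 10 = 0, and ∂_2 has invariant factor 2 > 1, so H_1 = Z/2.
  H_2: rank ker ∂_2 − rank ∂_3 = (10 − 10) − 0 = 0, and there is no ∂_3, so H_2 = 0.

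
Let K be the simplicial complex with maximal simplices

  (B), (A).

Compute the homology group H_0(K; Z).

Take the total order A < B on the vertex set. Then K (dimension 0) consists of the simplices:

  0-simplices (2): A, B

Hence C_0 ≅ Z^2.

Computing H_k = (kernel of ∂_k) / (image of ∂_{k+1}):

  H_0: rank C_0 − rank ∂_1 = 2 − 0 = 2, and there is no ∂_1, so H_0 ≅ Z^2.

(K is a triangulation of a set of 2 points.)

H_0 ≅ Z^2.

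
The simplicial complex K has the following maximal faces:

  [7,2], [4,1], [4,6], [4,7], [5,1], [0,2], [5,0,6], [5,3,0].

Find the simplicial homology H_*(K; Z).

Fix the vertex order 0 < 1 < 2 < 3 < 4 < 5 < 6 < 7 and write every simplex with vertices in increasing order. Then dim K = 2 and the simplices of K are:

  0-simplices (8): [0], [1], [2], [3], [4], [5], [6], [7]
  1-simplices (11): [0,2], [0,3], [0,5], [0,6], [1,4], [1,5], [2,7], [3,5], [4,6], [4,7], [5,6]
  2-simplices (2): [0,3,5], [0,5,6]

so the chain groups are C_0 ≅ Z^8, C_1 ≅ Z^11, C_2 ≅ Z^2.

Boundary ∂_1: C_1 → C_0 maps an edge to its endpoints' difference, ∂[p,q] = q − p. For instance
  ∂[3,5] = [5] − [3].
This gives a 8×11 integer matrix of rank 7; reducing to Smith normal form yields diagonal entries (1,1,1,1,1,1,1).

∂_2: C_2 → C_1 sends each 2-simplex [p,q,r] to [q,r] − [p,r] + [p,q]. For instance
  ∂[0,3,5] = [3,5] − [0,5] + [0,3],
  ∂[0,5,6] = [5,6] − [0,6] + [0,5].
As a 11×2 matrix over Z this has rank 2, with invariant factors (1,1).

Reading off H_k = ker ∂_k / im ∂_{k+1}:

  H_0: rank C_0 − rank ∂_1 = 8 − 7 = 1, and the invariant factors of ∂_1 are all 1, so H_0 = Z.
  H_1: rank ker ∂_1 − rank ∂_2 = (11 − 7) − 2 = 2, and the invariant factors of ∂_2 are all 1, so H_1 = Z^2.
  H_2: rank ker ∂_2 − rank ∂_3 = (2 − 2) − 0 = 0, and there is no ∂_3, so H_2 = 0.

As a check, the Euler characteristic is 8 − 11 + 2 = -1, which agrees with 1 − 2 + 0 = -1.

H_0 ≅ Z,  H_1 ≅ Z^2,  H_2 = 0.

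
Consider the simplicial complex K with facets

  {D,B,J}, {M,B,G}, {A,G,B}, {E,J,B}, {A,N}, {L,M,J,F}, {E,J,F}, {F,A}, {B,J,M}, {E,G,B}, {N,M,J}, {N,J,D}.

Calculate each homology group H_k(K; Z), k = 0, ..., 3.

Order the vertices as A < B < D < E < F < G < J < L < M < N. Listing each simplex with vertices in this order, K has dimension 3 with simplices:

  0-simplices (10): A, B, D, E, F, G, J, L, M, N
  1-simplices (23): AB, AF, AG, AN, BD, BE, BG, BJ, BM, DJ, DN, EF, EG, EJ, FJ, FL, FM, GM, JL, JM, JN, LM, MN
  2-simplices (13): ABG, BDJ, BEG, BEJ, BGM, BJM, DJN, EFJ, FJL, FJM, FLM, JLM, JMN
  3-simplices (1): FJLM

giving chain groups C_0 ≅ Z^10, C_1 ≅ Z^23, C_2 ≅ Z^13, C_3 ≅ Z^1.

The boundary map ∂_1: C_1 → C_0 sends each edge [p,q] (with p < q) to q − p. For instance
  ∂DJ = J − D.
The resulting 10×23 matrix has rank 9, and its Smith normal form has invariant factors (1,1,1,1,1,1,1,1,1).

The boundary map ∂_2: C_2 → C_1 acts by ∂[p,q,r] = [q,r] − [p,r] + [p,q]. For instance
  ∂ABG = BG − AG + AB,
  ∂DJN = JN − DN + DJ.
This gives a 23×13 integer matrix of rank 12; reducing to Smith normal form yields diagonal entries (1,1,1,1,1,1,1,1,1,1,1,1).

The boundary map ∂_3: C_3 → C_2 sends each 3-simplex σ to the alternating sum Σ_i (−1)^i (σ with its i-th vertex removed). For instance
  ∂FJLM = JLM − FLM + FJM − FJL.
This gives a 13×1 integer matrix of rank 1; reducing to Smith normal form yields diagonal entries (1).

Reading off H_k = ker ∂_k / im ∂_{k+1}:

  H_0: rank C_0 − rank ∂_1 = 10 − 9 = 1, and the invariant factors of ∂_1 are all 1, so H_0 = Z.
  H_1: rank ker ∂_1 − rank ∂_2 = (23 − 9) − 12 = 2, and the invariant factors of ∂_2 are all 1, so H_1 = Z^2.
  H_2: rank ker ∂_2 − rank ∂_3 = (13 − 12) − 1 = 0, and the invariant factors of ∂_3 are all 1, so H_2 = 0.
  H_3: rank ker ∂_3 − rank ∂_4 = (1 − 1) − 0 = 0, and there is no ∂_4, so H_3 = 0.

As a check, the Euler characteristic is 10 − 23 + 13 − 1 = -1, which agrees with 1 − 2 + 0 − 0 = -1.

H_0 ≅ Z,  H_1 ≅ Z^2,  H_2 = 0,  H_3 = 0.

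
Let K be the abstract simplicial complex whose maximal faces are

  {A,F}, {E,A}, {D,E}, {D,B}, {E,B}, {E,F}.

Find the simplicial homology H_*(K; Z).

H_0 = Z,  H_1 = Z^2.

We work with the vertex ordering A < B < D < E < F. The simplices of K, each written with vertices in increasing order, are:

  0-simplices (5): A, B, D, E, F
  1-simplices (6): AE, AF, BD, BE, DE, EF

giving chain groups C_0 ≅ Z^5, C_1 ≅ Z^6.

∂_1: C_1 → C_0 maps an edge to its endpoints' difference, ∂[p,q] = q − p. For instance
  ∂EF = F − E.
The 5×6 boundary matrix has rank 4 and Smith normal form diag(1,1,1,1).

Reading off H_k = ker ∂_k / im ∂_{k+1}:

  H_0: rank C_0 − rank ∂_1 = 5 − 4 = 1, and the invariant factors of ∂_1 are all 1, so H_0 ≅ Z.
  H_1: rank ker ∂_1 − rank ∂_2 = (6 − 4) − 0 = 2, and there is no ∂_2, so H_1 ≅ Z^2.

(K is a triangulation of a wedge of 2 circles.)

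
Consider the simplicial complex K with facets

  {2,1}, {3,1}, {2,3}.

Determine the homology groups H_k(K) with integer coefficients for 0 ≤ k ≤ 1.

Fix the vertex order 1 < 2 < 3 and write every simplex with vertices in increasing order. Then dim K = 1 and the simplices of K are:

  0-simplices (3): [1], [2], [3]
  1-simplices (3): [1,2], [1,3], [2,3]

so the chain groups are C_0 ≅ Z^3, C_1 ≅ Z^3.

The boundary map ∂_1: C_1 → C_0 sends each edge [p,q] (with p < q) to q − p.
The resulting 3×3 matrix has rank 2, and its Smith normal form has invariant factors (1,1).

Now H_k = ker ∂_k / im ∂_{k+1}, so:

  H_0: rank C_0 − rank ∂_1 = 3 − 2 = 1, and the invariant factors of ∂_1 are all 1, so H_0 = Z.
  H_1: rank ker ∂_1 − rank ∂_2 = (3 − 2) − 0 = 1, and there is no ∂_2, so H_1 = Z.

(K is a triangulation of the circle S^1.)

H_0 ≅ Z,  H_1 ≅ Z.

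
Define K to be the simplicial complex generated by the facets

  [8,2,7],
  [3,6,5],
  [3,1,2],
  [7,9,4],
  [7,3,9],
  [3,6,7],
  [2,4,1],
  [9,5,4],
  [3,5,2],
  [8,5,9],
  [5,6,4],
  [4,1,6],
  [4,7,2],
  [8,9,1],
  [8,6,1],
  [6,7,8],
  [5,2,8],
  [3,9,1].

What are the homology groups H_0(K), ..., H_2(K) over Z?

H_0 = Z,  H_1 = Z^2,  H_2 = Z.

We work with the vertex ordering 1 < 2 < 3 < 4 < 5 < 6 < 7 < 8 < 9. The simplices of K, each written with vertices in increasing order, are:

  0-simplices (9): [1], [2], [3], [4], [5], [6], [7], [8], [9]
  1-simplices (27): (27 of them)
  2-simplices (18): [1,2,3], [1,2,4], [1,3,9], [1,4,6], [1,6,8], [1,8,9], [2,3,5], [2,4,7], [2,5,8], [2,7,8], [3,5,6], [3,6,7], [3,7,9], [4,5,6], [4,5,9], [4,7,9], [5,8,9], [6,7,8]

Hence C_0 ≅ Z^9, C_1 ≅ Z^27, C_2 ≅ Z^18.

The boundary map ∂_1: C_1 → C_0 maps an edge to its endpoints' difference, ∂[p,q] = q − p. For instance
  ∂[1,3] = [3] − [1].
As a 9×27 matrix over Z this has rank 8, with invariant factors (1,1,1,1,1,1,1,1).

∂_2: C_2 → C_1 sends each 2-simplex [p,q,r] to [q,r] − [p,r] + [p,q]. For instance
  ∂[2,3,5] = [3,5] − [2,5] + [2,3],
  ∂[3,6,7] = [6,7] − [3,7] + [3,6].
As a 27×18 matrix over Z this has rank 17, with invariant factors (1,1,1,1,1,1,1,1,1,1,1,1,1,1,1,1,1).

From H_k ≅ ker(∂_k) / im(∂_{k+1}) we obtain:

  H_0: rank C_0 − rank ∂_1 = 9 − 8 = 1, and the invariant factors of ∂_1 are all 1, so H_0 = Z.
  H_1: rank ker ∂_1 − rank ∂_2 = (27 − 8) − 17 = 2, and the invariant factors of ∂_2 are all 1, so H_1 = Z^2.
  H_2: rank ker ∂_2 − rank ∂_3 = (18 − 17) − 0 = 1, and there is no ∂_3, so H_2 = Z.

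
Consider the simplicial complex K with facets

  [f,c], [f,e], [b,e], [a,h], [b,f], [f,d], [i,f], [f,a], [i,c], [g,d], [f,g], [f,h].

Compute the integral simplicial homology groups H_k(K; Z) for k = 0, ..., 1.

Order the vertices as a < b < c < d < e < f < g < h < i. Listing each simplex with vertices in this order, K has dimension 1 with simplices:

  0-simplices (9): a, b, c, d, e, f, g, h, i
  1-simplices (12): af, ah, be, bf, cf, ci, df, dg, ef, fg, fh, fi

Hence C_0 ≅ Z^9, C_1 ≅ Z^12.

∂_1: C_1 → C_0 is given by ∂[p,q] = [q] − [p].
The 9×12 boundary matrix has rank 8 and Smith normal form diag(1,1,1,1,1,1,1,1).

Now H_k = ker ∂_k / im ∂_{k+1}, so:

  H_0: rank C_0 − rank ∂_1 = 9 − 8 = 1, and the invariant factors of ∂_1 are all 1, so H_0 = Z.
  H_1: rank ker ∂_1 − rank ∂_2 = (12 − 8) − 0 = 4, and there is no ∂_2, so H_1 = Z^4.

H_0 = Z,  H_1 = Z^4.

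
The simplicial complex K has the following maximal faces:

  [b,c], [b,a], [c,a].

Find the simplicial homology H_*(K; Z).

H_0 = Z,  H_1 = Z.

K has 3 vertices, 3 edges.
rank ∂_0 = 0, rank ∂_1 = 2 ⇒ b_0 = 3 − 0 − 2 = 1; all invariant factors of ∂_1 are 1 so no torsion. So H_0 = Z.
rank ∂_1 = 2, rank ∂_2 = 0 ⇒ b_1 = 3 − 2 − 0 = 1. So H_1 = Z.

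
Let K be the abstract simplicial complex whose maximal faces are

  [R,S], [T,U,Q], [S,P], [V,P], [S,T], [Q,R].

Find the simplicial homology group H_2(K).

H_2 ≅ 0.

K has 7 vertices, 8 edges, 1 triangle.
rank ∂_2 = 1, rank ∂_3 = 0 ⇒ b_2 = 1 − 1 − 0 = 0. So H_2 = 0.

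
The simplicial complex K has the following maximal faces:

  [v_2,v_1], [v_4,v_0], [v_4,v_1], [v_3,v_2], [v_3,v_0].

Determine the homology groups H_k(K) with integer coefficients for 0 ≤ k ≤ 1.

Fix the vertex order v_0 < v_1 < v_2 < v_3 < v_4 and write every simplex with vertices in increasing order. Then dim K = 1 and the simplices of K are:

  0-simplices (5): [v_0], [v_1], [v_2], [v_3], [v_4]
  1-simplices (5): [v_0,v_3], [v_0,v_4], [v_1,v_2], [v_1,v_4], [v_2,v_3]

giving chain groups C_0 ≅ Z^5, C_1 ≅ Z^5.

The boundary map ∂_1: C_1 → C_0 maps an edge to its endpoints' difference, ∂[p,q] = q − p. For instance
  ∂[v_1,v_2] = [v_2] − [v_1].
This gives a 5×5 integer matrix of rank 4; reducing to Smith normal form yields diagonal entries (1,1,1,1).

Reading off H_k = ker ∂_k / im ∂_{k+1}:

  H_0: rank C_0 − rank ∂_1 = 5 − 4 = 1, and the invariant factors of ∂_1 are all 1, so H_0 = Z.
  H_1: rank ker ∂_1 − rank ∂_2 = (5 − 4) − 0 = 1, and there is no ∂_2, so H_1 = Z.

H_0 ≅ Z,  H_1 ≅ Z.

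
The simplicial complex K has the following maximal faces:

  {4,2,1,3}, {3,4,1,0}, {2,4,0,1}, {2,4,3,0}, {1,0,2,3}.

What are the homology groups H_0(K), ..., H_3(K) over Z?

Fix the vertex order 0 < 1 < 2 < 3 < 4 and write every simplex with vertices in increasing order. Then dim K = 3 and the simplices of K are:

  0-simplices (5): [0], [1], [2], [3], [4]
  1-simplices (10): [0,1], [0,2], [0,3], [0,4], [1,2], [1,3], [1,4], [2,3], [2,4], [3,4]
  2-simplices (10): [0,1,2], [0,1,3], [0,1,4], [0,2,3], [0,2,4], [0,3,4], [1,2,3], [1,2,4], [1,3,4], [2,3,4]
  3-simplices (5): [0,1,2,3], [0,1,2,4], [0,1,3,4], [0,2,3,4], [1,2,3,4]

giving chain groups C_0 ≅ Z^5, C_1 ≅ Z^10, C_2 ≅ Z^10, C_3 ≅ Z^5.

Boundary ∂_1: C_1 → C_0 is given by ∂[p,q] = [q] − [p]. For instance
  ∂[1,3] = [3] − [1].
As a 5×10 matrix over Z this has rank 4, with invariant factors (1,1,1,1).

The boundary map ∂_2: C_2 → C_1 maps a triangle to the signed sum of its edges. For instance
  ∂[1,3,4] = [3,4] − [1,4] + [1,3],
  ∂[2,3,4] = [3,4] − [2,4] + [2,3].
As a 10×10 matrix over Z this has rank 6, with invariant factors (1,1,1,1,1,1).

∂_3: C_3 → C_2 sends each 3-simplex σ to the alternating sum Σ_i (−1)^i (σ with its i-th vertex removed). For instance
  ∂[0,1,2,3] = [1,2,3] − [0,2,3] + [0,1,3] − [0,1,2],
  ∂[0,1,2,4] = [1,2,4] − [0,2,4] + [0,1,4] − [0,1,2].
The resulting 10×5 matrix has rank 4, and its Smith normal form has invariant factors (1,1,1,1).

Now H_k = ker ∂_k / im ∂_{k+1}, so:

  H_0: rank C_0 − rank ∂_1 = 5 − 4 = 1, and the invariant factors of ∂_1 are all 1, so H_0 = Z.
  H_1: rank ker ∂_1 − rank ∂_2 = (10 − 4) − 6 = 0, and the invariant factors of ∂_2 are all 1, so H_1 = 0.
  H_2: rank ker ∂_2 − rank ∂_3 = (10 − 6) − 4 = 0, and the invariant factors of ∂_3 are all 1, so H_2 = 0.
  H_3: rank ker ∂_3 − rank ∂_4 = (5 − 4) − 0 = 1, and there is no ∂_4, so H_3 = Z.

H_0 = Z,  H_1 = 0,  H_2 = 0,  H_3 = Z.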